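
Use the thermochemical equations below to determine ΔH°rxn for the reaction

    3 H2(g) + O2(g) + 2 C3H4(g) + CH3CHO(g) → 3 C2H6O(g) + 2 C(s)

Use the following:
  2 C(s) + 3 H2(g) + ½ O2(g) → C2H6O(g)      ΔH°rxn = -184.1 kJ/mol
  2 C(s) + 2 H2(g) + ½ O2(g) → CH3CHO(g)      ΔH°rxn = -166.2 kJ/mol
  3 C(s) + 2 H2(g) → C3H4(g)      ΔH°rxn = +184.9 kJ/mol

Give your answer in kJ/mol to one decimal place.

equation 1 × 3: (3)·(-184.1) = -552.3 kJ/mol
equation 2 reversed: +166.2 kJ/mol
equation 3 reversed and × 2: (-2)·(+184.9) = -369.8 kJ/mol
Summing the manipulated equations, ΔH°rxn = (3)·(-184.1) + (-1)·(-166.2) + (-2)·(+184.9) = -755.9 kJ/mol

ΔH°rxn = -755.9 kJ/mol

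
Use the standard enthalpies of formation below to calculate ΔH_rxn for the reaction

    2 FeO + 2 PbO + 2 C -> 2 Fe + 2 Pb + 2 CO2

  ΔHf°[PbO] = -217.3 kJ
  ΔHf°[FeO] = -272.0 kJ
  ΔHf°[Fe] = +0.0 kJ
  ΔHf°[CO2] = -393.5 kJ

ΔH_rxn = 191.6 kJ

ΔH°rxn = Σ nΔHf°(products) − Σ nΔHf°(reactants).
Products: 2·(+0.0) + 2·(+0.0) + 2·(-393.5) = -787.0
Reactants: 2·(-272.0) + 2·(-217.3) + 2·(+0.0) = -978.6
ΔH_rxn = (-787.0) − (-978.6) = 191.6 kJ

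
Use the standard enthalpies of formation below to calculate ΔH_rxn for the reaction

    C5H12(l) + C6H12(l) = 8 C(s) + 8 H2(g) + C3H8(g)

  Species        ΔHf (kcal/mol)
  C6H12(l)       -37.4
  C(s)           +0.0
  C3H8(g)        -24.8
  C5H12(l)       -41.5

ΔH_rxn = 54.1 kcal/mol

ΔH°rxn = Σ nΔHf°(products) − Σ nΔHf°(reactants).
Products: 8·(+0.0) + 8·(+0.0) + 1·(-24.8) = -24.8
Reactants: 1·(-41.5) + 1·(-37.4) = -78.9
ΔH_rxn = (-24.8) − (-78.9) = 54.1 kcal/mol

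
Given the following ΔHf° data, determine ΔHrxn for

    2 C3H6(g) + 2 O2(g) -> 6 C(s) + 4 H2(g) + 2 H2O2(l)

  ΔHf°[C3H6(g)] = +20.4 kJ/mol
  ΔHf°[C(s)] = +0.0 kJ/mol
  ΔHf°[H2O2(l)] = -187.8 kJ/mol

Products: 6·(+0.0) + 4·(+0.0) + 2·(-187.8) = -375.6
Reactants: 2·(+20.4) + 2·(+0.0) = +40.8
ΔHrxn = (-375.6) − (+40.8) = -416.4 kJ/mol

ΔHrxn = -416.4 kJ/mol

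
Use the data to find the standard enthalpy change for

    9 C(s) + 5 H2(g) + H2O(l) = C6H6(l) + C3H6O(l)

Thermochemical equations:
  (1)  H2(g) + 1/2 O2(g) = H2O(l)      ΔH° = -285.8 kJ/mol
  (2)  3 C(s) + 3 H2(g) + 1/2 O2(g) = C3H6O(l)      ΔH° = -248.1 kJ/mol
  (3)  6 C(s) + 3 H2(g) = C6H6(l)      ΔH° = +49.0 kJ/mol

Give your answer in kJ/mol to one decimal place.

ΔH° = 86.7 kJ/mol

(1) reversed: +285.8 kJ/mol
(2) as written: -248.1 kJ/mol
(3) as written: +49.0 kJ/mol
By Hess's law, ΔH° = (-1)·(-285.8) + (1)·(-248.1) + (1)·(+49.0) = 86.7 kJ/mol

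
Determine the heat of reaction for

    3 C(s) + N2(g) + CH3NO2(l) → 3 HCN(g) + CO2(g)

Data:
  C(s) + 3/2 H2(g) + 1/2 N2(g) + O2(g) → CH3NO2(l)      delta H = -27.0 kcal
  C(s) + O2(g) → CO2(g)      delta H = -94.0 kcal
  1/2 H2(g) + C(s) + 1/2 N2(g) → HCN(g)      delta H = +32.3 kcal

equation 1 reversed (reverse to put CH3NO2(l) on the reactant side): +27.0 kcal
equation 2 as written (CO2(g) already on the product side): -94.0 kcal
equation 3 × 3 (×3 to match 3 HCN(g) in the target): (3)·(+32.3) = +96.9 kcal
Summing the manipulated equations, delta H = (+27.0) + (-94.0) + (+96.9) = 29.9 kcal

delta H = 29.9 kcal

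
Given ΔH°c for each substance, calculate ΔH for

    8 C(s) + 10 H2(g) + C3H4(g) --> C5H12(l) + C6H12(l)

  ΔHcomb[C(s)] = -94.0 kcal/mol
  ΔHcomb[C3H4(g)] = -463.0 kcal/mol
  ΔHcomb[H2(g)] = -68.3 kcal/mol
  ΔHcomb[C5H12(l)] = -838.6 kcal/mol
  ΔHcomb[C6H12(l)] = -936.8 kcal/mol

ΔH = -122.6 kcal/mol

With combustion enthalpies, reactants minus products:
= [8·(-94.0) + 10·(-68.3) + 1·(-463.0)] − [1·(-838.6) + 1·(-936.8)]
= -122.6 kcal/mol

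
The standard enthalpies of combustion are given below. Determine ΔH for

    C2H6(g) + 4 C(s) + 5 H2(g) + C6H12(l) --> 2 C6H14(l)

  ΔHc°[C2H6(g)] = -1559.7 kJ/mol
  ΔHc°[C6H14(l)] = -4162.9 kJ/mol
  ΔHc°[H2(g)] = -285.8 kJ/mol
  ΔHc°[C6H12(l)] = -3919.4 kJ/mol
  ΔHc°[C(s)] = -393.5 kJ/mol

ΔH = -156.3 kJ/mol

Using ΔH = Σ nΔHc°(reactants) − Σ nΔHc°(products):
= [1·(-1559.7) + 4·(-393.5) + 5·(-285.8) + 1·(-3919.4)] − [2·(-4162.9)]
= -156.3 kJ/mol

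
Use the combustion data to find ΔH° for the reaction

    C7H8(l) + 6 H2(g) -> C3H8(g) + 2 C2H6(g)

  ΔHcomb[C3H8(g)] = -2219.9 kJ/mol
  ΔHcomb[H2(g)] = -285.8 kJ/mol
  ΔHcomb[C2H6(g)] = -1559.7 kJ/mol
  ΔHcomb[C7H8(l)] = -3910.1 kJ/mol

ΔH° = -285.6 kJ/mol

Using ΔH = Σ nΔHc°(reactants) − Σ nΔHc°(products):
= [1·(-3910.1) + 6·(-285.8)] − [1·(-2219.9) + 2·(-1559.7)]
= -285.6 kJ/mol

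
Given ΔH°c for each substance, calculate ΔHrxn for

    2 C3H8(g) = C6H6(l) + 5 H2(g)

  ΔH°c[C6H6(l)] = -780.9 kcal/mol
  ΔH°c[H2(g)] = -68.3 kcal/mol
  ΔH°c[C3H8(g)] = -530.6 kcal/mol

ΔHrxn = 61.2 kcal/mol

Using ΔH = Σ nΔHc°(reactants) − Σ nΔHc°(products):
= [2·(-530.6)] − [1·(-780.9) + 5·(-68.3)]
= 61.2 kcal/mol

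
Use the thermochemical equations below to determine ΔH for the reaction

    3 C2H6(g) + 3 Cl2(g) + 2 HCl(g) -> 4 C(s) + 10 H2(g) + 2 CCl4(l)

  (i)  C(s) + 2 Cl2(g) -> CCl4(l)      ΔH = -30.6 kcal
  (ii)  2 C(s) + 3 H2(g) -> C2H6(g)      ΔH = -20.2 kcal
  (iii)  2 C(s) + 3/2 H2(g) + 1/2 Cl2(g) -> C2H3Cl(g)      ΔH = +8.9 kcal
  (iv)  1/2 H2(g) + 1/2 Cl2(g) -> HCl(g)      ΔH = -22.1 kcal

ΔH = 43.6 kcal

(i) × 2: (2)·(-30.6) = -61.2 kcal
(ii) reversed and × 3: (-3)·(-20.2) = +60.6 kcal
(iii): not needed.
(iv) reversed and × 2: (-2)·(-22.1) = +44.2 kcal
By Hess's law, ΔH = (-61.2) + (+60.6) + (+44.2) = 43.6 kcal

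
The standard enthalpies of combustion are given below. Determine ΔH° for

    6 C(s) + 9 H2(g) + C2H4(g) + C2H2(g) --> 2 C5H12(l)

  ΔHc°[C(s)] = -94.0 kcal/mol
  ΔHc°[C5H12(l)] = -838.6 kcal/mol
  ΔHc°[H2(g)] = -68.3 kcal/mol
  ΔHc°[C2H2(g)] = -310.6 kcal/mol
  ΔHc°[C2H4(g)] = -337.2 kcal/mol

ΔH° = -149.3 kcal/mol

Using ΔH = Σ nΔHc°(reactants) − Σ nΔHc°(products):
= [6·(-94.0) + 9·(-68.3) + 1·(-337.2) + 1·(-310.6)] − [2·(-838.6)]
= -149.3 kcal/mol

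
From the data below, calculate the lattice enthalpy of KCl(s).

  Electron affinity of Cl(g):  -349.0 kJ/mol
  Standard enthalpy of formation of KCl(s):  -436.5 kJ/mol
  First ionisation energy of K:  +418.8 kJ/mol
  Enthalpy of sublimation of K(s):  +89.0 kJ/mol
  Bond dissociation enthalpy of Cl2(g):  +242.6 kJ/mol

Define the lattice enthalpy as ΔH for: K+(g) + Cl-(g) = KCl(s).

ΔHf° = 1·ΔHsub + 1·(ΣIE) + 1/2·D(Cl2) + 1·EA + U
-436.5 = 1·(+89.0) + 1·(+418.8) + 1/2·(+242.6) + 1·(-349.0) + U
U = -436.5 − (+280.1) = -716.6 kJ/mol

U = -716.6 kJ/mol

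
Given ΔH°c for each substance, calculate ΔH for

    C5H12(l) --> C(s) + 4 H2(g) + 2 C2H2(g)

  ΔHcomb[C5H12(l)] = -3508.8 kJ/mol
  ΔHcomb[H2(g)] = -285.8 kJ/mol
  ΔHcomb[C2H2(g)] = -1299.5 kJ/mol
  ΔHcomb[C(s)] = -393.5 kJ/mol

Using ΔH = Σ nΔHc°(reactants) − Σ nΔHc°(products):
= [1·(-3508.8)] − [1·(-393.5) + 4·(-285.8) + 2·(-1299.5)]
= 626.9 kJ/mol

ΔH = 626.9 kJ/mol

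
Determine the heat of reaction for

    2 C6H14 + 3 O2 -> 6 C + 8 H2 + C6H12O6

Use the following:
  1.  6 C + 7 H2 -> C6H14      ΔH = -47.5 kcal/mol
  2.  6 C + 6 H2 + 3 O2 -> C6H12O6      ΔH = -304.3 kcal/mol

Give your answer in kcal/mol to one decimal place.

ΔH = -209.3 kcal/mol

eq. 1 reversed and × 2: (-2)·(-47.5) = +95.0 kcal/mol
eq. 2 as written: -304.3 kcal/mol
ΔH = (-2)·(-47.5) + (1)·(-304.3) = -209.3 kcal/mol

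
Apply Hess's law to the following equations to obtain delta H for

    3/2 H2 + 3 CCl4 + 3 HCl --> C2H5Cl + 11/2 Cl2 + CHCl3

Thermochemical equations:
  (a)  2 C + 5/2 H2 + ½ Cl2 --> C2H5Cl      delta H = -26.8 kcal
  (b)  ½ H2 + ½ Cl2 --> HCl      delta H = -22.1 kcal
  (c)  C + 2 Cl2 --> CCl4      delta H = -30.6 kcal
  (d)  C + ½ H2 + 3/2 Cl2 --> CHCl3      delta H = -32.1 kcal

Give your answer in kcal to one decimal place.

(a) as written (C2H5Cl already on the product side): -26.8 kcal
(b) reversed and × 3 (HCl must end up as a reactant; ×3 to match 3 HCl in the target): (-3)·(-22.1) = +66.3 kcal
(c) reversed and × 3 (reverse to put CCl4 on the reactant side; scale by 3 for the 3 CCl4): (-3)·(-30.6) = +91.8 kcal
(d) as written (CHCl3 already on the product side): -32.1 kcal
delta H = (-26.8) + (+66.3) + (+91.8) + (-32.1) = 99.2 kcal

delta H = 99.2 kcal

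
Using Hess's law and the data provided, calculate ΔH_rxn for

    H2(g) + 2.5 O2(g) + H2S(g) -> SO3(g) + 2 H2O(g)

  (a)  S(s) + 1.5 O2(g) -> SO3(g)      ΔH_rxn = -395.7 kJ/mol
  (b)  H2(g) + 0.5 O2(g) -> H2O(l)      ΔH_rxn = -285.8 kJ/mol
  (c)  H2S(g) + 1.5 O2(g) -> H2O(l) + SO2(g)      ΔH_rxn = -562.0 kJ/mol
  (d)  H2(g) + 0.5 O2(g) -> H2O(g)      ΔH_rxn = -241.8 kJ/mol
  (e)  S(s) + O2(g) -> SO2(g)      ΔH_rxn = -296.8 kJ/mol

(a) as written (SO3(g) already on the product side): -395.7 kJ/mol
(b) reversed: +285.8 kJ/mol
(c) as written (H2S(g) already on the reactant side): -562.0 kJ/mol
(d) × 2 (×2 to match 2 H2O(g) in the target): (2)·(-241.8) = -483.6 kJ/mol
(e) reversed: +296.8 kJ/mol
By Hess's law, ΔH_rxn = (-395.7) + (+285.8) + (-562.0) + (-483.6) + (+296.8) = -858.7 kJ/mol

ΔH_rxn = -858.7 kJ/mol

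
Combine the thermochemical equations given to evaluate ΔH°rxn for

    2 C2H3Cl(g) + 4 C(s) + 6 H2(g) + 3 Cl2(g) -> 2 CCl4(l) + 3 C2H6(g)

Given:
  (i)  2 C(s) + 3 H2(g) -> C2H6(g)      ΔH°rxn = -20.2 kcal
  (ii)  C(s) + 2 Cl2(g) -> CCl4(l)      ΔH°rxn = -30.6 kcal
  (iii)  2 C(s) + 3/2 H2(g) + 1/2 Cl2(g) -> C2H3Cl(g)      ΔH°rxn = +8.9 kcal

ΔH°rxn = -139.6 kcal

(i) × 3 (scale by 3 for the 3 C2H6(g)): (3)·(-20.2) = -60.6 kcal
(ii) × 2 (×2 to match 2 CCl4(l) in the target): (2)·(-30.6) = -61.2 kcal
(iii) reversed and × 2 (C2H3Cl(g) must end up as a reactant; ×2 to match 2 C2H3Cl(g) in the target): (-2)·(+8.9) = -17.8 kcal
ΔH°rxn = (3)·(-20.2) + (2)·(-30.6) + (-2)·(+8.9) = -139.6 kcal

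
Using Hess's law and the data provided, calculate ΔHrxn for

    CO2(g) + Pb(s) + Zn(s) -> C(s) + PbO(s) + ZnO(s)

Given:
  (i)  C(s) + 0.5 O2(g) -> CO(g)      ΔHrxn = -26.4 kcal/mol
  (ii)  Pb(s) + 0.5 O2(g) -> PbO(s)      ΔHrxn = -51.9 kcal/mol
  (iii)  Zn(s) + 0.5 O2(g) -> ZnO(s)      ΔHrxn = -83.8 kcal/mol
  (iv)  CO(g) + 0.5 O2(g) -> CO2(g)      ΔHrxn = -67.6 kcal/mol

ΔHrxn = -41.7 kcal/mol

(i) reversed (C(s) must end up as a product): +26.4 kcal/mol
(ii) as written (PbO(s) already on the product side): -51.9 kcal/mol
(iii) as written (ZnO(s) already on the product side): -83.8 kcal/mol
(iv) reversed (CO2(g) must end up as a reactant): +67.6 kcal/mol
By Hess's law, ΔHrxn = (+26.4) + (-51.9) + (-83.8) + (+67.6) = -41.7 kcal/mol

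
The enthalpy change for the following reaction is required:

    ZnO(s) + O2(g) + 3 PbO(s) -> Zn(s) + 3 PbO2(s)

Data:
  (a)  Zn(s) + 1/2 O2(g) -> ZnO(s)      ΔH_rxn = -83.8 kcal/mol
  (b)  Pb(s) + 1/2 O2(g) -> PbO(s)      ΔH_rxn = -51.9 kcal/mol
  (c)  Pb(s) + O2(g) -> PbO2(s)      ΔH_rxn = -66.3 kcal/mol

(a) reversed (ZnO(s) must end up as a reactant): +83.8 kcal/mol
(b) reversed and × 3 (PbO(s) must end up as a reactant; ×3 to match 3 PbO(s) in the target): (-3)·(-51.9) = +155.7 kcal/mol
(c) × 3 (scale by 3 for the 3 PbO2(s)): (3)·(-66.3) = -198.9 kcal/mol
By Hess's law, ΔH_rxn = (+83.8) + (+155.7) + (-198.9) = 40.6 kcal/mol

ΔH_rxn = 40.6 kcal/mol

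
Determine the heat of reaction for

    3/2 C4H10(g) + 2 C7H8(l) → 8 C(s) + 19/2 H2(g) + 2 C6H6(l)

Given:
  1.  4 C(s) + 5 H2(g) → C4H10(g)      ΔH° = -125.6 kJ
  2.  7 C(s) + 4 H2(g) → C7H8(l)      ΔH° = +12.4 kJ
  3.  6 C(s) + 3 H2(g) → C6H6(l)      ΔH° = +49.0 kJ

eq. 1 reversed and × 3/2 (C4H10(g) must end up as a reactant; ×3/2 to match 3/2 C4H10(g) in the target): (-3/2)·(-125.6) = +188.4 kJ
eq. 2 reversed and × 2 (C7H8(l) must end up as a reactant; ×2 to match 2 C7H8(l) in the target): (-2)·(+12.4) = -24.8 kJ
eq. 3 × 2 (scale by 2 for the 2 C6H6(l)): (2)·(+49.0) = +98.0 kJ
Combining the equations, ΔH° = (-3/2)·(-125.6) + (-2)·(+12.4) + (2)·(+49.0) = 261.6 kJ

ΔH° = 261.6 kJ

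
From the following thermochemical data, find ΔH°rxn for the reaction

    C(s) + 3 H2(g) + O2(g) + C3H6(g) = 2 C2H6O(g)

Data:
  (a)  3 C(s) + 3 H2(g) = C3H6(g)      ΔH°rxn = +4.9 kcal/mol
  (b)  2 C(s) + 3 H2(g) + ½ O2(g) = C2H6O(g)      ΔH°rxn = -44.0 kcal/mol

(a) reversed: -4.9 kcal/mol
(b) × 2: (2)·(-44.0) = -88.0 kcal/mol
ΔH°rxn = (-1)·(+4.9) + (2)·(-44.0) = -92.9 kcal/mol

ΔH°rxn = -92.9 kcal/mol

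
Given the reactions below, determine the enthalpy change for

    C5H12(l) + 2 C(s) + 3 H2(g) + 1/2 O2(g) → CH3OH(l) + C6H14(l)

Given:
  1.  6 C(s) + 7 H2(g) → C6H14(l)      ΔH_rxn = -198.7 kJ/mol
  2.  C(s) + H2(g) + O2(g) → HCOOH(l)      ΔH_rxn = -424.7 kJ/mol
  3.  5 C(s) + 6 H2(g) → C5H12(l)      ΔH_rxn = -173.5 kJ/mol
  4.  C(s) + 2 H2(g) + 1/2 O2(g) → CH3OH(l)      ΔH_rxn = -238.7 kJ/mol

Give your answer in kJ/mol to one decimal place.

eq. 1 as written (C6H14(l) already on the product side): -198.7 kJ/mol
eq. 2: not needed (HCOOH(l) appears nowhere else).
eq. 3 reversed (C5H12(l) must end up as a reactant): +173.5 kJ/mol
eq. 4 as written (CH3OH(l) already on the product side): -238.7 kJ/mol
ΔH_rxn = (1)·(-198.7) + (-1)·(-173.5) + (1)·(-238.7) = -263.9 kJ/mol

ΔH_rxn = -263.9 kJ/mol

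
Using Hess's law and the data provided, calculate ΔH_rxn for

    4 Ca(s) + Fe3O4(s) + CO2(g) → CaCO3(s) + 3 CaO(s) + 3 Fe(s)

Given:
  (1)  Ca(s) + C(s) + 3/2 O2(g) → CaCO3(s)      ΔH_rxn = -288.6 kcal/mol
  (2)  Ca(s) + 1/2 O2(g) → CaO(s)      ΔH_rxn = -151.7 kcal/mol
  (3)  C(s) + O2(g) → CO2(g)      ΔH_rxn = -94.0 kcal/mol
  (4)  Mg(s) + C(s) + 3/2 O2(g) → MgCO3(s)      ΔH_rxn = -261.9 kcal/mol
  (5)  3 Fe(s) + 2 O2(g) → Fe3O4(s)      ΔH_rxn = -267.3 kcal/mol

ΔH_rxn = -382.4 kcal/mol

(1) as written (CaCO3(s) already on the product side): -288.6 kcal/mol
(2) × 3 (×3 to match 3 CaO(s) in the target): (3)·(-151.7) = -455.1 kcal/mol
(3) reversed (reverse to put CO2(g) on the reactant side): +94.0 kcal/mol
(4): not needed (Mg(s) appears nowhere else).
(5) reversed (reverse to put Fe3O4(s) on the reactant side): +267.3 kcal/mol
Combining the equations, ΔH_rxn = (-288.6) + (-455.1) + (+94.0) + (+267.3) = -382.4 kcal/mol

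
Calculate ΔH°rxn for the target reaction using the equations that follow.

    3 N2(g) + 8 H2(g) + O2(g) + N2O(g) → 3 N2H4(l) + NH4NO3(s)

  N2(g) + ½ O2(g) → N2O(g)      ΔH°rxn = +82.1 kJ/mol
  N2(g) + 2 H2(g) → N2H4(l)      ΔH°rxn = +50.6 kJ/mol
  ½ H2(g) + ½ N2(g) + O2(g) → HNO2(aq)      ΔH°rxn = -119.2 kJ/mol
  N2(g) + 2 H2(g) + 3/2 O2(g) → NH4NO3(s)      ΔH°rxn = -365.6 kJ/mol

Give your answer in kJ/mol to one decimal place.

ΔH°rxn = -295.9 kJ/mol

equation 1 reversed (reverse to put N2O(g) on the reactant side): -82.1 kJ/mol
equation 2 × 3 (×3 to match 3 N2H4(l) in the target): (3)·(+50.6) = +151.8 kJ/mol
equation 3: not needed (HNO2(aq) appears nowhere else).
equation 4 as written (NH4NO3(s) already on the product side): -365.6 kJ/mol
ΔH°rxn = (-82.1) + (+151.8) + (-365.6) = -295.9 kJ/mol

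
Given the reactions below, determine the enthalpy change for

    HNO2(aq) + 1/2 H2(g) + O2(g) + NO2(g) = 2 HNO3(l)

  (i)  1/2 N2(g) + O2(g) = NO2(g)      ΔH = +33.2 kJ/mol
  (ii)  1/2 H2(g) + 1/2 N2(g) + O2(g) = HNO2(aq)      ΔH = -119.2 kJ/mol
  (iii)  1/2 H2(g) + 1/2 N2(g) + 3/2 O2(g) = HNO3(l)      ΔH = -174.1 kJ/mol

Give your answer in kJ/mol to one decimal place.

ΔH = -262.2 kJ/mol

(i) reversed (NO2(g) must end up as a reactant): -33.2 kJ/mol
(ii) reversed (reverse to put HNO2(aq) on the reactant side): +119.2 kJ/mol
(iii) × 2 (×2 to match 2 HNO3(l) in the target): (2)·(-174.1) = -348.2 kJ/mol
Since enthalpy is a state function, ΔH = (-33.2) + (+119.2) + (-348.2) = -262.2 kJ/mol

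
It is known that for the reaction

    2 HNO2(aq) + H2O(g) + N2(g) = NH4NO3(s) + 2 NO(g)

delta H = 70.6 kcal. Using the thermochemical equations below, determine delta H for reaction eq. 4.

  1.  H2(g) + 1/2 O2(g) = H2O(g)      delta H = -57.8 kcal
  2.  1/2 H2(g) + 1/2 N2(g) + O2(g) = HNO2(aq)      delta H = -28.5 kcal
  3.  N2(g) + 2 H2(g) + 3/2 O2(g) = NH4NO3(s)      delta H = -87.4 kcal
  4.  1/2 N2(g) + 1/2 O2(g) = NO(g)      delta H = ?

eq. 1 reversed: +57.8 kcal
eq. 2 reversed and × 2: (-2)·(-28.5) = +57.0 kcal
eq. 3 as written: -87.4 kcal
eq. 4 × 2: contributes 2·x
+70.6 = (+57.8) + (+57.0) + (-87.4) + 2·x
x = (+70.6 − (+27.4)) / (2) = 21.6 kcal

delta H = 21.6 kcal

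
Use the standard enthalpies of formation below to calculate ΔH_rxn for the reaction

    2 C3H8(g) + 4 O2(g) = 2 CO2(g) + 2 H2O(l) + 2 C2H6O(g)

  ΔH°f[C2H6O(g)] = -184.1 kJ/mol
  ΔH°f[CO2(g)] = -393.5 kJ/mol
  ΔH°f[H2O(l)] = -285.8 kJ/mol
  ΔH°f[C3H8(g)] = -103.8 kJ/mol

ΔH_rxn = -1519.2 kJ/mol

Products: 2·(-393.5) + 2·(-285.8) + 2·(-184.1) = -1726.8
Reactants: 2·(-103.8) + 4·(+0.0) = -207.6
ΔH_rxn = (-1726.8) − (-207.6) = -1519.2 kJ/mol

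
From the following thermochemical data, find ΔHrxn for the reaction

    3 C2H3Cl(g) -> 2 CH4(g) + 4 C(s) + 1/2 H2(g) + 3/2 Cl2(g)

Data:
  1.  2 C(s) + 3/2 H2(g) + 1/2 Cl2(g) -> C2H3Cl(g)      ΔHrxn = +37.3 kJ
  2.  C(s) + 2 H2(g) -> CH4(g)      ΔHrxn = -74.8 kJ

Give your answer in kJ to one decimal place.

eq. 1 reversed and × 3: (-3)·(+37.3) = -111.9 kJ
eq. 2 × 2: (2)·(-74.8) = -149.6 kJ
Combining the equations, ΔHrxn = (-111.9) + (-149.6) = -261.5 kJ

ΔHrxn = -261.5 kJ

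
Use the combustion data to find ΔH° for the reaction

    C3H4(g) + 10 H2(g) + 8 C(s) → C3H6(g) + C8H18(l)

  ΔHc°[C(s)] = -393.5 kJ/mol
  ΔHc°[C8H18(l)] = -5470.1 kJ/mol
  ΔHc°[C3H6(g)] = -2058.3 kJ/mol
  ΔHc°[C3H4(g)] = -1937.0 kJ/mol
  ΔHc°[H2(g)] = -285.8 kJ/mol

ΔH° = -414.6 kJ/mol

With combustion enthalpies, reactants minus products:
= [1·(-1937.0) + 10·(-285.8) + 8·(-393.5)] − [1·(-2058.3) + 1·(-5470.1)]
= -414.6 kJ/mol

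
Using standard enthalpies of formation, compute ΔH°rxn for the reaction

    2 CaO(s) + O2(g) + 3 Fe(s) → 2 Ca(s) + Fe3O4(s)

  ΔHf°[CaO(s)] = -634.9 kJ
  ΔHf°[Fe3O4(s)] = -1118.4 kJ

Products: 2·(+0.0) + 1·(-1118.4) = -1118.4
Reactants: 2·(-634.9) + 1·(+0.0) + 3·(+0.0) = -1269.8
ΔH°rxn = (-1118.4) − (-1269.8) = 151.4 kJ

ΔH°rxn = 151.4 kJ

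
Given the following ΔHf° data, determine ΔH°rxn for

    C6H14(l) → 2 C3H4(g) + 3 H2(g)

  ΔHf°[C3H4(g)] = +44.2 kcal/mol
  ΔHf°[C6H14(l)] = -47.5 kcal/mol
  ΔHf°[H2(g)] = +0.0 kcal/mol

ΔH°rxn = 135.9 kcal/mol

Products: 2·(+44.2) + 3·(+0.0) = +88.4
Reactants: 1·(-47.5) = -47.5
ΔH°rxn = (+88.4) − (-47.5) = 135.9 kcal/mol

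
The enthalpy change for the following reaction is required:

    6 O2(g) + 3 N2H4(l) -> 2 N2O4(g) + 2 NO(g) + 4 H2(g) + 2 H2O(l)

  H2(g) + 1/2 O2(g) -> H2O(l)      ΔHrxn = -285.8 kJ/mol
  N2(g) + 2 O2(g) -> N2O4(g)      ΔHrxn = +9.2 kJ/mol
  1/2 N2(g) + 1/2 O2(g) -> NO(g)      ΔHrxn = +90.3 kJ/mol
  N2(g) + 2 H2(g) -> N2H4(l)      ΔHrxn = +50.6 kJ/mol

equation 1 × 2 (×2 to match 2 H2O(l) in the target): (2)·(-285.8) = -571.6 kJ/mol
equation 2 × 2 (×2 to match 2 N2O4(g) in the target): (2)·(+9.2) = +18.4 kJ/mol
equation 3 × 2 (scale by 2 for the 2 NO(g)): (2)·(+90.3) = +180.6 kJ/mol
equation 4 reversed and × 3 (N2H4(l) must end up as a reactant; scale by 3 for the 3 N2H4(l)): (-3)·(+50.6) = -151.8 kJ/mol
ΔHrxn = (2)·(-285.8) + (2)·(+9.2) + (2)·(+90.3) + (-3)·(+50.6) = -524.4 kJ/mol

ΔHrxn = -524.4 kJ/mol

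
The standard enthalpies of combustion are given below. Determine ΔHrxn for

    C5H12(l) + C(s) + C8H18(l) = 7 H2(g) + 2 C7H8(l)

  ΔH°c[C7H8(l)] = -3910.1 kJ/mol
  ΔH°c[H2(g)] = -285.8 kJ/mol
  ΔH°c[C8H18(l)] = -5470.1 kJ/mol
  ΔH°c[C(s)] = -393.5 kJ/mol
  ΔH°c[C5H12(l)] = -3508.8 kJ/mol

Using ΔH = Σ nΔHc°(reactants) − Σ nΔHc°(products):
= [1·(-3508.8) + 1·(-393.5) + 1·(-5470.1)] − [7·(-285.8) + 2·(-3910.1)]
= 448.4 kJ/mol

ΔHrxn = 448.4 kJ/mol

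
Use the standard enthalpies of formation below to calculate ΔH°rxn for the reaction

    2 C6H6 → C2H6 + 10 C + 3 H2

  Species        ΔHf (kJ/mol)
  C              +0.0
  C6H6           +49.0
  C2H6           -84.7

ΔH°rxn = -182.7 kJ/mol

Products: 1·(-84.7) + 10·(+0.0) + 3·(+0.0) = -84.7
Reactants: 2·(+49.0) = +98.0
ΔH°rxn = (-84.7) − (+98.0) = -182.7 kJ/mol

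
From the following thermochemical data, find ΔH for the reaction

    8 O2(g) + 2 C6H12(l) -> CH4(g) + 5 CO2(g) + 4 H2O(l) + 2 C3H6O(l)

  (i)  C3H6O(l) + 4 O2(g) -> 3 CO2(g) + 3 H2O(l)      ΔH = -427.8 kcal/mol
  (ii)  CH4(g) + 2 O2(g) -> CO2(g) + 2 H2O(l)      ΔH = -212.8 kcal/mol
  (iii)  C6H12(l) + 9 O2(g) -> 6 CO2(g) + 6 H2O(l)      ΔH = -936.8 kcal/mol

(i) reversed and × 2 (reverse to put C3H6O(l) on the product side; scale by 2 for the 2 C3H6O(l)): (-2)·(-427.8) = +855.6 kcal/mol
(ii) reversed (reverse to put CH4(g) on the product side): +212.8 kcal/mol
(iii) × 2 (×2 to match 2 C6H12(l) in the target): (2)·(-936.8) = -1873.6 kcal/mol
By Hess's law, ΔH = (+855.6) + (+212.8) + (-1873.6) = -805.2 kcal/mol

ΔH = -805.2 kcal/mol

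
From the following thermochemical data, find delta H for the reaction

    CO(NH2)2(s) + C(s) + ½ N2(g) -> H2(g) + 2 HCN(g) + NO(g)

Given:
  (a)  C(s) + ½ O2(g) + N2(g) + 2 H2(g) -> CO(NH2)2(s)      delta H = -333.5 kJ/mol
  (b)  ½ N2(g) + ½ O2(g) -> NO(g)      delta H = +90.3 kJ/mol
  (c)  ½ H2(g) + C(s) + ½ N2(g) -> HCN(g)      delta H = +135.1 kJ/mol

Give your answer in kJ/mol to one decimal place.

(a) reversed (reverse to put CO(NH2)2(s) on the reactant side): +333.5 kJ/mol
(b) as written (NO(g) already on the product side): +90.3 kJ/mol
(c) × 2 (×2 to match 2 HCN(g) in the target): (2)·(+135.1) = +270.2 kJ/mol
delta H = (+333.5) + (+90.3) + (+270.2) = 694.0 kJ/mol

delta H = 694.0 kJ/mol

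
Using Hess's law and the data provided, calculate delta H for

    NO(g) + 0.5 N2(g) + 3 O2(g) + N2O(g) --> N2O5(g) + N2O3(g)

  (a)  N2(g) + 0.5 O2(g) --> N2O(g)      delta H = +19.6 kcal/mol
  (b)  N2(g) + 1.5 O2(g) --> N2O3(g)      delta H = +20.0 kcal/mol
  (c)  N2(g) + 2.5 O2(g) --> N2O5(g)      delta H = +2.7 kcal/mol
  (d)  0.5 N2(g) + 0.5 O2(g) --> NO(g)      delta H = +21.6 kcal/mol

(a) reversed (reverse to put N2O(g) on the reactant side): -19.6 kcal/mol
(b) as written (N2O3(g) already on the product side): +20.0 kcal/mol
(c) as written (N2O5(g) already on the product side): +2.7 kcal/mol
(d) reversed (NO(g) must end up as a reactant): -21.6 kcal/mol
delta H = (-19.6) + (+20.0) + (+2.7) + (-21.6) = -18.5 kcal/mol

delta H = -18.5 kcal/mol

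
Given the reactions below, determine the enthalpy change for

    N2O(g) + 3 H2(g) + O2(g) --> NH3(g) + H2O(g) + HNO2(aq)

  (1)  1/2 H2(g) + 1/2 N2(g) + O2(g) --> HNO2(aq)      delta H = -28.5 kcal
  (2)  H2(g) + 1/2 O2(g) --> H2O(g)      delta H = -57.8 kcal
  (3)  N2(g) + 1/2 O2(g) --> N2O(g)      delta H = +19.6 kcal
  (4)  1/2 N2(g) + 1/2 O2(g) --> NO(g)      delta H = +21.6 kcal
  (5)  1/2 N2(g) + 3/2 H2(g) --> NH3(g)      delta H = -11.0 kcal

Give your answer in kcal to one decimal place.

(1) as written (HNO2(aq) already on the product side): -28.5 kcal
(2) as written (H2O(g) already on the product side): -57.8 kcal
(3) reversed (reverse to put N2O(g) on the reactant side): -19.6 kcal
(4): not needed (NO(g) appears nowhere else).
(5) as written (NH3(g) already on the product side): -11.0 kcal
delta H = (-28.5) + (-57.8) + (-19.6) + (-11.0) = -116.9 kcal

delta H = -116.9 kcal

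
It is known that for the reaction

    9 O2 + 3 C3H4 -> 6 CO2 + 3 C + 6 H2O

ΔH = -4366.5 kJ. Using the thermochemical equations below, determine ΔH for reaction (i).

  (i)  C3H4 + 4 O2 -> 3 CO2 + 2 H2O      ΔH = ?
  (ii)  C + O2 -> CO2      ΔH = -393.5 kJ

ΔH = -1849.0 kJ

(i) × 3 (×3 to match 3 C3H4 in the target): contributes 3·x
(ii) reversed and × 3 (reverse to put C on the product side; ×3 to match 3 C in the target): (-3)·(-393.5) = +1180.5 kJ
-4366.5 = (+1180.5) + 3·x
x = (-4366.5 − (+1180.5)) / (3) = -1849.0 kJ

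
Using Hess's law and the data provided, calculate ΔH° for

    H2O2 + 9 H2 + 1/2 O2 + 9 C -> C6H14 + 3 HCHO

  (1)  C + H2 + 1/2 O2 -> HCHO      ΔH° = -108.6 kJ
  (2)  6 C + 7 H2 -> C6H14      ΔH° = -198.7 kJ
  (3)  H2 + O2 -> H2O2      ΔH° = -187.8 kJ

ΔH° = -336.7 kJ

(1) × 3 (×3 to match 3 HCHO in the target): (3)·(-108.6) = -325.8 kJ
(2) as written (C6H14 already on the product side): -198.7 kJ
(3) reversed (reverse to put H2O2 on the reactant side): +187.8 kJ
Combining the equations, ΔH° = (3)·(-108.6) + (1)·(-198.7) + (-1)·(-187.8) = -336.7 kJ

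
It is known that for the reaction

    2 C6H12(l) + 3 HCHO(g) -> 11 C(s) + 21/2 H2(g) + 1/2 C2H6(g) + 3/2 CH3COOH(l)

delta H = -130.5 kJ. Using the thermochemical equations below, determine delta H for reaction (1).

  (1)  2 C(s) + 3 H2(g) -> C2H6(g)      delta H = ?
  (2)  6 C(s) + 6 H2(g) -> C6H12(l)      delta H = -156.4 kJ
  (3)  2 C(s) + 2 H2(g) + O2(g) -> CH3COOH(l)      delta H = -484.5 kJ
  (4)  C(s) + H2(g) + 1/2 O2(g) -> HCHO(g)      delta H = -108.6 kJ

delta H = -84.7 kJ

(1) × 1/2 (×1/2 to match 1/2 C2H6(g) in the target): contributes 1/2·x
(2) reversed and × 2 (C6H12(l) must end up as a reactant; scale by 2 for the 2 C6H12(l)): (-2)·(-156.4) = +312.8 kJ
(3) × 3/2 (×3/2 to match 3/2 CH3COOH(l) in the target): (3/2)·(-484.5) = -726.75 kJ
(4) reversed and × 3 (HCHO(g) must end up as a reactant; ×3 to match 3 HCHO(g) in the target): (-3)·(-108.6) = +325.8 kJ
-130.5 = (+312.8) + (-726.75) + (+325.8) + 1/2·x
x = (-130.5 − (-88.15)) / (1/2) = -84.7 kJ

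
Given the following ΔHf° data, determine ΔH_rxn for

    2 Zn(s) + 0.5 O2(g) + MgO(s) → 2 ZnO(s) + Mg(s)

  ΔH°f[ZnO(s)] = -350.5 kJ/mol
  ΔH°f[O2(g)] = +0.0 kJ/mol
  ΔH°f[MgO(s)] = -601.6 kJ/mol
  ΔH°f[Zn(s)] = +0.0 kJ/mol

ΔH_rxn = -99.4 kJ/mol

Products: 2·(-350.5) + 1·(+0.0) = -701.0
Reactants: 2·(+0.0) + 1/2·(+0.0) + 1·(-601.6) = -601.6
ΔH_rxn = (-701.0) − (-601.6) = -99.4 kJ/mol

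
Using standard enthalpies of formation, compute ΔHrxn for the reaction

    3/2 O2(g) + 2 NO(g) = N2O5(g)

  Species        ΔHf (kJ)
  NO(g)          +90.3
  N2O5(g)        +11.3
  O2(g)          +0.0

ΔH°rxn = Σ nΔHf°(products) − Σ nΔHf°(reactants).
Products: 1·(+11.3) = +11.3
Reactants: 3/2·(+0.0) + 2·(+90.3) = +180.6
ΔHrxn = (+11.3) − (+180.6) = -169.3 kJ

ΔHrxn = -169.3 kJ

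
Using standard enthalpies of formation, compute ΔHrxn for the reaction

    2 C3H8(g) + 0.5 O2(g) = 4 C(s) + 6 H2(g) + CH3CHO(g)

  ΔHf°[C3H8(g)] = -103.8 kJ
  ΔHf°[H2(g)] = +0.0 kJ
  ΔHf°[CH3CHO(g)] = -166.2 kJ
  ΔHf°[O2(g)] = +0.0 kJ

ΔHrxn = 41.4 kJ

Products: 4·(+0.0) + 6·(+0.0) + 1·(-166.2) = -166.2
Reactants: 2·(-103.8) + 1/2·(+0.0) = -207.6
ΔHrxn = (-166.2) − (-207.6) = 41.4 kJ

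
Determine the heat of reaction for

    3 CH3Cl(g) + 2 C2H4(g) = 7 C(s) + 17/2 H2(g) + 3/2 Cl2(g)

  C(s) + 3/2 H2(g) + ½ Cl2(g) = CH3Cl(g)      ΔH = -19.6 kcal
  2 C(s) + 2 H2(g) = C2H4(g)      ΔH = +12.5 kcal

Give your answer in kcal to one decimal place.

ΔH = 33.8 kcal

equation 1 reversed and × 3: (-3)·(-19.6) = +58.8 kcal
equation 2 reversed and × 2: (-2)·(+12.5) = -25.0 kcal
ΔH = (-3)·(-19.6) + (-2)·(+12.5) = 33.8 kcal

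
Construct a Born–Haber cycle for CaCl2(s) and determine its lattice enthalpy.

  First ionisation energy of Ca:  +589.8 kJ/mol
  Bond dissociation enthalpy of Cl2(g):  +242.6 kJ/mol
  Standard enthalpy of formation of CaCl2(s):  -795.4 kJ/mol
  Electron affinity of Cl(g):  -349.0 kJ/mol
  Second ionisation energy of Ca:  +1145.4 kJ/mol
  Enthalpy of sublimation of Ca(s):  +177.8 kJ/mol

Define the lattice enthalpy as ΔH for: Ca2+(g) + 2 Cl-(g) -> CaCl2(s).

U = -2253.0 kJ/mol

ΔHf° = 1·ΔHsub + 1·(ΣIE) + 1·D(Cl2) + 2·EA + U
-795.4 = 1·(+177.8) + 1·(+1735.2) + 1·(+242.6) + 2·(-349.0) + U
U = -795.4 − (+1457.6) = -2253.0 kJ/mol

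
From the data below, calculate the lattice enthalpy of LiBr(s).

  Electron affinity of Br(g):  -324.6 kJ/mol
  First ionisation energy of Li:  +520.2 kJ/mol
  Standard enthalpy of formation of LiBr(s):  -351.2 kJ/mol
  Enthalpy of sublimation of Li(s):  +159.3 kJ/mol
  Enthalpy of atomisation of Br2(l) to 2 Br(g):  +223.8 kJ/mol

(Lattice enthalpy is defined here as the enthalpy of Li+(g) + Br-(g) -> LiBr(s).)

U = -818.0 kJ/mol

ΔHf° = 1·ΔHsub + 1·(ΣIE) + 1/2·D(Br2) + 1·EA + U
-351.2 = 1·(+159.3) + 1·(+520.2) + 1/2·(+223.8) + 1·(-324.6) + U
U = -351.2 − (+466.8) = -818.0 kJ/mol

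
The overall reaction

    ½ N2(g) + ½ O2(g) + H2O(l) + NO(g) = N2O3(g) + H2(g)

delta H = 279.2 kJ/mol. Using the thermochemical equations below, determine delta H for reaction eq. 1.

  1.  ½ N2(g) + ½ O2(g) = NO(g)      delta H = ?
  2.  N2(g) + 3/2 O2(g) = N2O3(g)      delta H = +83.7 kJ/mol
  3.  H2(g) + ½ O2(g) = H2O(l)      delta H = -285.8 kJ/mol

delta H = 90.3 kJ/mol

eq. 1 reversed: contributes −x
eq. 2 as written: +83.7 kJ/mol
eq. 3 reversed: +285.8 kJ/mol
+279.2 = (+83.7) + (+285.8) − x
x = (+279.2 − (+369.5)) / (-1) = 90.3 kJ/mol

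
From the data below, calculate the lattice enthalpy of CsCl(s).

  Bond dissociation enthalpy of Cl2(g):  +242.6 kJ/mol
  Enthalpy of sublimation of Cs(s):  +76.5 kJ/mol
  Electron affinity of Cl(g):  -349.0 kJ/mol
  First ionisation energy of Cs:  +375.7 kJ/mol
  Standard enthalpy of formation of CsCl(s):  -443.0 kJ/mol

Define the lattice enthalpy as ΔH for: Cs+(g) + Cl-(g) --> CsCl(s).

U = -667.5 kJ/mol

ΔHf° = 1·ΔHsub + 1·(ΣIE) + 1/2·D(Cl2) + 1·EA + U
-443.0 = 1·(+76.5) + 1·(+375.7) + 1/2·(+242.6) + 1·(-349.0) + U
U = -443.0 − (+224.5) = -667.5 kJ/mol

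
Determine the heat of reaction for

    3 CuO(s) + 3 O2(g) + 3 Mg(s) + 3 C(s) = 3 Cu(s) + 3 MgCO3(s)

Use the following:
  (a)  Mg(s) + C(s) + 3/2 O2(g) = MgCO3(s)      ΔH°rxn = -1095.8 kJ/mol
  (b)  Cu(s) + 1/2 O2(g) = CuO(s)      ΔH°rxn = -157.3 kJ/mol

(a) × 3: (3)·(-1095.8) = -3287.4 kJ/mol
(b) reversed and × 3: (-3)·(-157.3) = +471.9 kJ/mol
ΔH°rxn = (-3287.4) + (+471.9) = -2815.5 kJ/mol

ΔH°rxn = -2815.5 kJ/mol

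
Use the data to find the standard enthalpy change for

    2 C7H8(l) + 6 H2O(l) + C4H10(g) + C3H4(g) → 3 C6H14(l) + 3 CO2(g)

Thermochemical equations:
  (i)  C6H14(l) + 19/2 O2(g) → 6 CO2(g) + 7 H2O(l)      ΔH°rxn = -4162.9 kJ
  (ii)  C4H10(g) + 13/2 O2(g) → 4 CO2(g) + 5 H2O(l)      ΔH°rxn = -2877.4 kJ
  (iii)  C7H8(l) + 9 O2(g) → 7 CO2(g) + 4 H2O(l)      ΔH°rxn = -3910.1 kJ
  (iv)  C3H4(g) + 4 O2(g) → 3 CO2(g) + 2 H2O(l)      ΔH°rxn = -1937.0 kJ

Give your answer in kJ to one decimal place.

(i) reversed and × 3 (C6H14(l) must end up as a product; scale by 3 for the 3 C6H14(l)): (-3)·(-4162.9) = +12488.7 kJ
(ii) as written (C4H10(g) already on the reactant side): -2877.4 kJ
(iii) × 2 (×2 to match 2 C7H8(l) in the target): (2)·(-3910.1) = -7820.2 kJ
(iv) as written (C3H4(g) already on the reactant side): -1937.0 kJ
Summing the manipulated equations, ΔH°rxn = (-3)·(-4162.9) + (1)·(-2877.4) + (2)·(-3910.1) + (1)·(-1937.0) = -145.9 kJ

ΔH°rxn = -145.9 kJ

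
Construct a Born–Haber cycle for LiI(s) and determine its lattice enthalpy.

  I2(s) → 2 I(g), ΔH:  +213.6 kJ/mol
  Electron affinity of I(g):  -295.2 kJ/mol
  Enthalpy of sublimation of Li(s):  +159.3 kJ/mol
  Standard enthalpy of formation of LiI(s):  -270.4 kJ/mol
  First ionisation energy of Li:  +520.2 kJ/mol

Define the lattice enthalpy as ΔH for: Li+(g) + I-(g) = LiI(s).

ΔHf° = 1·ΔHsub + 1·(ΣIE) + 1/2·D(I2) + 1·EA + U
-270.4 = 1·(+159.3) + 1·(+520.2) + 1/2·(+213.6) + 1·(-295.2) + U
U = -270.4 − (+491.1) = -761.5 kJ/mol

U = -761.5 kJ/mol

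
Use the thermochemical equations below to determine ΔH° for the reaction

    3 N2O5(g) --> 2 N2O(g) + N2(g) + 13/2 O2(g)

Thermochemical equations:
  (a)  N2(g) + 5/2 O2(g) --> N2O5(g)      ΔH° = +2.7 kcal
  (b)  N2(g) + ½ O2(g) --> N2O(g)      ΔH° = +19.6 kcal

(a) reversed and × 3: (-3)·(+2.7) = -8.1 kcal
(b) × 2: (2)·(+19.6) = +39.2 kcal
By Hess's law, ΔH° = (-8.1) + (+39.2) = 31.1 kcal

ΔH° = 31.1 kcal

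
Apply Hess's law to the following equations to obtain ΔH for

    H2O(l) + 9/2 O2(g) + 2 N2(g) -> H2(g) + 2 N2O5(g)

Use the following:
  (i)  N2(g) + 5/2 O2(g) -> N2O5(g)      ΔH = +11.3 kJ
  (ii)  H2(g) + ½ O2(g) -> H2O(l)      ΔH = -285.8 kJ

ΔH = 308.4 kJ

(i) × 2 (scale by 2 for the 2 N2O5(g)): (2)·(+11.3) = +22.6 kJ
(ii) reversed (reverse to put H2O(l) on the reactant side): +285.8 kJ
ΔH = (+22.6) + (+285.8) = 308.4 kJ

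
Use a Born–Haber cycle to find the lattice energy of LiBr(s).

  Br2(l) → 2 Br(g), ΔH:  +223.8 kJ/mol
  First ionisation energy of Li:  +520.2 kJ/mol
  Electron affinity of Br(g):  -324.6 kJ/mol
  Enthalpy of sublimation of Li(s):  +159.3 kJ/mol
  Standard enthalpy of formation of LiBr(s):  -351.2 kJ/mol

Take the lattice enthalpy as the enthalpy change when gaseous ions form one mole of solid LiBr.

ΔHf° = 1·ΔHsub + 1·(ΣIE) + 1/2·D(Br2) + 1·EA + U
-351.2 = 1·(+159.3) + 1·(+520.2) + 1/2·(+223.8) + 1·(-324.6) + U
U = -351.2 − (+466.8) = -818.0 kJ/mol

U = -818.0 kJ/mol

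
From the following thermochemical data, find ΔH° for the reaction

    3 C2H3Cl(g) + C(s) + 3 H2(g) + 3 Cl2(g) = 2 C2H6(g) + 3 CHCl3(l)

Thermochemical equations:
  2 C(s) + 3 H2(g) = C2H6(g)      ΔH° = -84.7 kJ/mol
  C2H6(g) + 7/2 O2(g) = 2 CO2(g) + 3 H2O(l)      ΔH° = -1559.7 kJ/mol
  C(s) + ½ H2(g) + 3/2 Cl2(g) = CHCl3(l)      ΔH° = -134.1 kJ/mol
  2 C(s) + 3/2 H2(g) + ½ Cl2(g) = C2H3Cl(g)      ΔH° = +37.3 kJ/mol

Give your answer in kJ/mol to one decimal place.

ΔH° = -683.6 kJ/mol

equation 1 × 2: (2)·(-84.7) = -169.4 kJ/mol
equation 2: not needed (O2(g) appears nowhere else).
equation 3 × 3 (×3 to match 3 CHCl3(l) in the target): (3)·(-134.1) = -402.3 kJ/mol
equation 4 reversed and × 3 (C2H3Cl(g) must end up as a reactant; scale by 3 for the 3 C2H3Cl(g)): (-3)·(+37.3) = -111.9 kJ/mol
ΔH° = (-169.4) + (-402.3) + (-111.9) = -683.6 kJ/mol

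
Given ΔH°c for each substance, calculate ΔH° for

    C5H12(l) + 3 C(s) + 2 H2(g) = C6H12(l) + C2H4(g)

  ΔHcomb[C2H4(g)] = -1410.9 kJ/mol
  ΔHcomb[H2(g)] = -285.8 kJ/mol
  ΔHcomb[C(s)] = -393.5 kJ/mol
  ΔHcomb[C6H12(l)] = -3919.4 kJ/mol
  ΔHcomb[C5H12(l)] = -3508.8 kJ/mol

ΔH° = 69.4 kJ/mol

With combustion enthalpies, reactants minus products:
= [1·(-3508.8) + 3·(-393.5) + 2·(-285.8)] − [1·(-3919.4) + 1·(-1410.9)]
= 69.4 kJ/mol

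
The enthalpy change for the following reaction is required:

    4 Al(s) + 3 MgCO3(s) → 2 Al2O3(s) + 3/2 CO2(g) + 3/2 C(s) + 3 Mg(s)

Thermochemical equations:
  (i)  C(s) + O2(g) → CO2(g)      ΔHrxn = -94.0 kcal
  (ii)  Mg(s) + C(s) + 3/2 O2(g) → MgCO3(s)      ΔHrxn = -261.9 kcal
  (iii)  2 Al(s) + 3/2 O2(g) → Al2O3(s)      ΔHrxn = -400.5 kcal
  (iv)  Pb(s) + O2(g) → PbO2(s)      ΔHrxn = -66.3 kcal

(i) × 3/2 (scale by 3/2 for the 3/2 CO2(g)): (3/2)·(-94.0) = -141.0 kcal
(ii) reversed and × 3 (MgCO3(s) must end up as a reactant; ×3 to match 3 MgCO3(s) in the target): (-3)·(-261.9) = +785.7 kcal
(iii) × 2 (×2 to match 2 Al2O3(s) in the target): (2)·(-400.5) = -801.0 kcal
(iv): not needed (PbO2(s) appears nowhere else).
By Hess's law, ΔHrxn = (3/2)·(-94.0) + (-3)·(-261.9) + (2)·(-400.5) = -156.3 kcal

ΔHrxn = -156.3 kcal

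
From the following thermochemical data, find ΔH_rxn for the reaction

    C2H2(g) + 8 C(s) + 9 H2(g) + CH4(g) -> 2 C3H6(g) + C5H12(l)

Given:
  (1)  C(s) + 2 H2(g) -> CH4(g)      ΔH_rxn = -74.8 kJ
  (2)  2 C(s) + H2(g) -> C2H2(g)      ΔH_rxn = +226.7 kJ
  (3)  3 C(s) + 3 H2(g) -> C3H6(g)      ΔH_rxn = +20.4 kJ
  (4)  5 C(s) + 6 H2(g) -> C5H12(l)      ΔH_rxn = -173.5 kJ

ΔH_rxn = -284.6 kJ

(1) reversed (reverse to put CH4(g) on the reactant side): +74.8 kJ
(2) reversed (reverse to put C2H2(g) on the reactant side): -226.7 kJ
(3) × 2 (scale by 2 for the 2 C3H6(g)): (2)·(+20.4) = +40.8 kJ
(4) as written (C5H12(l) already on the product side): -173.5 kJ
By Hess's law, ΔH_rxn = (-1)·(-74.8) + (-1)·(+226.7) + (2)·(+20.4) + (1)·(-173.5) = -284.6 kJ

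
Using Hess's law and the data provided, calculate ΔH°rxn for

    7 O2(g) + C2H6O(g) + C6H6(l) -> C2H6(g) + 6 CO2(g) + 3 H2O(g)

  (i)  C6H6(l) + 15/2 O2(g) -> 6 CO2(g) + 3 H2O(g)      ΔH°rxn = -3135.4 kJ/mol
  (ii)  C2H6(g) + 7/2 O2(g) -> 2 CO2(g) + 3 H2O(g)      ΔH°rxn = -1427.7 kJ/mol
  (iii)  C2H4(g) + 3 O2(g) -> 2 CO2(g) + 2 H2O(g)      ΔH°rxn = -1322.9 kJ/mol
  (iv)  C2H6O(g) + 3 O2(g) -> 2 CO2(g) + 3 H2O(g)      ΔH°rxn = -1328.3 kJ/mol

ΔH°rxn = -3036.0 kJ/mol

(i) as written (C6H6(l) already on the reactant side): -3135.4 kJ/mol
(ii) reversed (reverse to put C2H6(g) on the product side): +1427.7 kJ/mol
(iii): not needed (C2H4(g) appears nowhere else).
(iv) as written (C2H6O(g) already on the reactant side): -1328.3 kJ/mol
ΔH°rxn = (1)·(-3135.4) + (-1)·(-1427.7) + (1)·(-1328.3) = -3036.0 kJ/mol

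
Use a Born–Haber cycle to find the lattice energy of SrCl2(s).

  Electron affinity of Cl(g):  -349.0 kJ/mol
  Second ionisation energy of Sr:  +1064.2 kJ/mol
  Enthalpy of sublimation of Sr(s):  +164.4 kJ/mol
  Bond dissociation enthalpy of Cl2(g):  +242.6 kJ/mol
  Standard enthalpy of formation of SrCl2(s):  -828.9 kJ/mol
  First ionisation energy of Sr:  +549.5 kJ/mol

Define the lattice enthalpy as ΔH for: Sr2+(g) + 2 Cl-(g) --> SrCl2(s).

ΔHf° = 1·ΔHsub + 1·(ΣIE) + 1·D(Cl2) + 2·EA + U
-828.9 = 1·(+164.4) + 1·(+1613.7) + 1·(+242.6) + 2·(-349.0) + U
U = -828.9 − (+1322.7) = -2151.6 kJ/mol

U = -2151.6 kJ/mol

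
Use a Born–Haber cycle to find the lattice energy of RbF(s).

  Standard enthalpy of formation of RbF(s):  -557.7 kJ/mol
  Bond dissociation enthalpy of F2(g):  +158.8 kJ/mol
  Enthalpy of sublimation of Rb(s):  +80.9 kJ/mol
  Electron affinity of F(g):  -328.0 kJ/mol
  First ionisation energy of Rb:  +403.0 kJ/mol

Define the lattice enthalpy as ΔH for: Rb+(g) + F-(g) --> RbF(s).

U = -793.0 kJ/mol

ΔHf° = 1·ΔHsub + 1·(ΣIE) + 1/2·D(F2) + 1·EA + U
-557.7 = 1·(+80.9) + 1·(+403.0) + 1/2·(+158.8) + 1·(-328.0) + U
U = -557.7 − (+235.3) = -793.0 kJ/mol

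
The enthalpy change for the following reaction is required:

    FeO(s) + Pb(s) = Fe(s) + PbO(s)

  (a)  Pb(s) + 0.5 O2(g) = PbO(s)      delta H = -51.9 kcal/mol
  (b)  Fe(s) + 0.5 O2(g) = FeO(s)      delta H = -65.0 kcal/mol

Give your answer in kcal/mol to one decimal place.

(a) as written (PbO(s) already on the product side): -51.9 kcal/mol
(b) reversed (FeO(s) must end up as a reactant): +65.0 kcal/mol
By Hess's law, delta H = (1)·(-51.9) + (-1)·(-65.0) = 13.1 kcal/mol

delta H = 13.1 kcal/mol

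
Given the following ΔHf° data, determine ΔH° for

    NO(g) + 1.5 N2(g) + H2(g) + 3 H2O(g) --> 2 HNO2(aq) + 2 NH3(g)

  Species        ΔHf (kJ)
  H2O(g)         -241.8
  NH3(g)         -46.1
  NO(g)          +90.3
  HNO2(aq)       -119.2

ΔH° = 304.5 kJ

ΔH°rxn = Σ nΔHf°(products) − Σ nΔHf°(reactants).
Products: 2·(-119.2) + 2·(-46.1) = -330.6
Reactants: 1·(+90.3) + 3/2·(+0.0) + 1·(+0.0) + 3·(-241.8) = -635.1
ΔH° = (-330.6) − (-635.1) = 304.5 kJ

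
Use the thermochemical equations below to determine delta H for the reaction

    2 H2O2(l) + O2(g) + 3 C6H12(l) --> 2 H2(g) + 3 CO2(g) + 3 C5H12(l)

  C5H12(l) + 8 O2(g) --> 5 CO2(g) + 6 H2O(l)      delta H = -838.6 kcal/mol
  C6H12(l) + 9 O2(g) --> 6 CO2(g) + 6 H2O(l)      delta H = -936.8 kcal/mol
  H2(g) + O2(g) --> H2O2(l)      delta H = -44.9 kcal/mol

delta H = -204.8 kcal/mol

equation 1 reversed and × 3: (-3)·(-838.6) = +2515.8 kcal/mol
equation 2 × 3: (3)·(-936.8) = -2810.4 kcal/mol
equation 3 reversed and × 2: (-2)·(-44.9) = +89.8 kcal/mol
delta H = (+2515.8) + (-2810.4) + (+89.8) = -204.8 kcal/mol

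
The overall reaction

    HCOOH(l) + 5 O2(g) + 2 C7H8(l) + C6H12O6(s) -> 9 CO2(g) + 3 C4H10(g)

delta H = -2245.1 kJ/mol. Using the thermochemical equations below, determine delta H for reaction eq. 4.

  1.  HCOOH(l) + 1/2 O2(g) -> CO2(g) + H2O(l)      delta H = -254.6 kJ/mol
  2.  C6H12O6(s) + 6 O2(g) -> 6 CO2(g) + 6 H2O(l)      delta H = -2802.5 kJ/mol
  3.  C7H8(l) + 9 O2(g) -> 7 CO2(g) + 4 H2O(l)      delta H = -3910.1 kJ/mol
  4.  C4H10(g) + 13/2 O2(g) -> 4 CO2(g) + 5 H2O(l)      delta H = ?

eq. 1 as written (HCOOH(l) already on the reactant side): -254.6 kJ/mol
eq. 2 as written (C6H12O6(s) already on the reactant side): -2802.5 kJ/mol
eq. 3 × 2 (×2 to match 2 C7H8(l) in the target): (2)·(-3910.1) = -7820.2 kJ/mol
eq. 4 reversed and × 3 (C4H10(g) must end up as a product; scale by 3 for the 3 C4H10(g)): contributes −3·x
-2245.1 = (-254.6) + (-2802.5) + (-7820.2) − 3·x
x = (-2245.1 − (-10877.3)) / (-3) = -2877.4 kJ/mol

delta H = -2877.4 kJ/mol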